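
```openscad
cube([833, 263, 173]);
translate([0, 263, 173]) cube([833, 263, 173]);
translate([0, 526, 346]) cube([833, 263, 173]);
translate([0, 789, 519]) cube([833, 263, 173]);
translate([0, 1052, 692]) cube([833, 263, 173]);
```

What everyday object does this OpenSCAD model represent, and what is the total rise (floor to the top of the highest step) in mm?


A staircase. The total rise is 865 mm.

5 identical blocks, each offset up and back from the previous — a staircase. Each step is 173 mm tall and there are 5 of them, so the total rise is 5 × 173 = 865 mm.


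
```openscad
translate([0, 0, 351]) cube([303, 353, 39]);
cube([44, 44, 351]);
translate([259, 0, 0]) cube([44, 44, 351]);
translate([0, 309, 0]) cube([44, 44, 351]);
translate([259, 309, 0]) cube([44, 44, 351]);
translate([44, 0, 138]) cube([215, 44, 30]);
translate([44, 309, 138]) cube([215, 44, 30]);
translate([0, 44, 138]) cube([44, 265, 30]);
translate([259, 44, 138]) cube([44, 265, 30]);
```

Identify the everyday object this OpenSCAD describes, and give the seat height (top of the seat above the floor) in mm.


A stool. The seat height is 390 mm.

A 303×353×39 slab at z = 351 on four corner posts — a stool. The seat top is 351 + 39 = 390 mm.


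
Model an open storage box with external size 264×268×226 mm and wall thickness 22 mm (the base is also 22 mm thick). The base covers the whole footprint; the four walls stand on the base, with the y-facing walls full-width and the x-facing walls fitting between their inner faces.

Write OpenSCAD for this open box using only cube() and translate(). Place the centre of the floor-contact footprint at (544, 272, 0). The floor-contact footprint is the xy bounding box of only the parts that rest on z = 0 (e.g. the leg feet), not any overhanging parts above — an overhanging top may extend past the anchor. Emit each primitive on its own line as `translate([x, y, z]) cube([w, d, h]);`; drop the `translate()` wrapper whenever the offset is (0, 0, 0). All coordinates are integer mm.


translate([412, 138, 0]) cube([264, 268, 22]);
translate([412, 138, 22]) cube([264, 22, 204]);
translate([412, 384, 22]) cube([264, 22, 204]);
translate([412, 160, 22]) cube([22, 224, 204]);
translate([654, 160, 22]) cube([22, 224, 204]);


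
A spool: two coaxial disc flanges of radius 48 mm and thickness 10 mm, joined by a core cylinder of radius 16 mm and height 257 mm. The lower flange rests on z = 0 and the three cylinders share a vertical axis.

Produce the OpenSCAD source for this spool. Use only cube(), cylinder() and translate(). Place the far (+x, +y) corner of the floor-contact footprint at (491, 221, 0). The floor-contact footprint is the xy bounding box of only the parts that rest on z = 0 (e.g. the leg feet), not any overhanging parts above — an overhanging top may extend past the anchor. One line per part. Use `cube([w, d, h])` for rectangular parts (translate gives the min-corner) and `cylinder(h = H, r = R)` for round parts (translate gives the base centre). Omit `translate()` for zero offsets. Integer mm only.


translate([443, 173, 0]) cylinder(h = 10, r = 48);
translate([443, 173, 10]) cylinder(h = 257, r = 16);
translate([443, 173, 267]) cylinder(h = 10, r = 48);


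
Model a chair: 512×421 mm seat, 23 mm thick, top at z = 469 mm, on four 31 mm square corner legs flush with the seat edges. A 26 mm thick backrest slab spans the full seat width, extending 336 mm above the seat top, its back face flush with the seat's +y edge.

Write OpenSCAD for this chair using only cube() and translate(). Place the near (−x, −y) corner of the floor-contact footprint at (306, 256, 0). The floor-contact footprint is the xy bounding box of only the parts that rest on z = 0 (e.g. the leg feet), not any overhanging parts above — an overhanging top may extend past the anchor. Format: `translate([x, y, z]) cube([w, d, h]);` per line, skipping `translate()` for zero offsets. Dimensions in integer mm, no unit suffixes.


translate([306, 256, 446]) cube([512, 421, 23]);
translate([306, 256, 0]) cube([31, 31, 446]);
translate([787, 256, 0]) cube([31, 31, 446]);
translate([306, 646, 0]) cube([31, 31, 446]);
translate([787, 646, 0]) cube([31, 31, 446]);
translate([306, 651, 469]) cube([512, 26, 336]);


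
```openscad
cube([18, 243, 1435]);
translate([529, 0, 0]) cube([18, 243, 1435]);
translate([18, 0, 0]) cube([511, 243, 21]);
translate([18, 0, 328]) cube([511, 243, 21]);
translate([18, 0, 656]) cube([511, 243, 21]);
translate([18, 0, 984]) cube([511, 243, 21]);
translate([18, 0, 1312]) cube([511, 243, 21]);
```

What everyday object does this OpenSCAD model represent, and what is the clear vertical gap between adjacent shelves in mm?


A bookshelf. The clear shelf gap is 307 mm.

Two tall side panels with 5 horizontal boards between them — a bookshelf. The first two shelf undersides are at z = 0 and z = 328; with shelf thickness 21, the clear gap is 328 − 0 − 21 = 307 mm.


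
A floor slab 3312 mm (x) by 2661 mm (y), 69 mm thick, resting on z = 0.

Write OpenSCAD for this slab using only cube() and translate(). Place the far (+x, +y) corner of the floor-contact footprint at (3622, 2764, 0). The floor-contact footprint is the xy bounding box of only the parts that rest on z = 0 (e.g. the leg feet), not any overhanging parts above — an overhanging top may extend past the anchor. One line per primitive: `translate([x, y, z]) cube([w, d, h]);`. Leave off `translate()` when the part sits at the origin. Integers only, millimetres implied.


translate([310, 103, 0]) cube([3312, 2661, 69]);


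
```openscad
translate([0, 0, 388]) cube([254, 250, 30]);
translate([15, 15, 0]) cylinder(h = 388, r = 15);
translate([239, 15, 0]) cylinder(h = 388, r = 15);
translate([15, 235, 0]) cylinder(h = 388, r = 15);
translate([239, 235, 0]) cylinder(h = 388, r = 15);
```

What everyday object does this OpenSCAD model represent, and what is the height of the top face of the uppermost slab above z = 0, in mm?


A stool. The seat height is 418 mm.

A 254×250×30 slab at z = 388 on four corner cylinders — a stool. The seat top is 388 + 30 = 418 mm.


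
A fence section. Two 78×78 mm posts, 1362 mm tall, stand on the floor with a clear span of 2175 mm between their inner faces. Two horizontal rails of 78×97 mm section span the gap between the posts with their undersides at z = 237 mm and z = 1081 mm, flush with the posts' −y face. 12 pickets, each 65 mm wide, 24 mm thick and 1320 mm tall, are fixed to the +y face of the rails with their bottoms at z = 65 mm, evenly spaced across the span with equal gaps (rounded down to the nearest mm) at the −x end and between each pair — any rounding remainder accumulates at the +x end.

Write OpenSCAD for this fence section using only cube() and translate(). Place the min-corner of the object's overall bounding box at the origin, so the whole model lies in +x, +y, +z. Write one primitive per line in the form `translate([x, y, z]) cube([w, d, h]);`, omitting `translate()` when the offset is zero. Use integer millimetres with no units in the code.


cube([78, 78, 1362]);
translate([2253, 0, 0]) cube([78, 78, 1362]);
translate([78, 0, 237]) cube([2175, 78, 97]);
translate([78, 0, 1081]) cube([2175, 78, 97]);
translate([185, 78, 65]) cube([65, 24, 1320]);
translate([357, 78, 65]) cube([65, 24, 1320]);
translate([529, 78, 65]) cube([65, 24, 1320]);
translate([701, 78, 65]) cube([65, 24, 1320]);
translate([873, 78, 65]) cube([65, 24, 1320]);
translate([1045, 78, 65]) cube([65, 24, 1320]);
translate([1217, 78, 65]) cube([65, 24, 1320]);
translate([1389, 78, 65]) cube([65, 24, 1320]);
translate([1561, 78, 65]) cube([65, 24, 1320]);
translate([1733, 78, 65]) cube([65, 24, 1320]);
translate([1905, 78, 65]) cube([65, 24, 1320]);
translate([2077, 78, 65]) cube([65, 24, 1320]);


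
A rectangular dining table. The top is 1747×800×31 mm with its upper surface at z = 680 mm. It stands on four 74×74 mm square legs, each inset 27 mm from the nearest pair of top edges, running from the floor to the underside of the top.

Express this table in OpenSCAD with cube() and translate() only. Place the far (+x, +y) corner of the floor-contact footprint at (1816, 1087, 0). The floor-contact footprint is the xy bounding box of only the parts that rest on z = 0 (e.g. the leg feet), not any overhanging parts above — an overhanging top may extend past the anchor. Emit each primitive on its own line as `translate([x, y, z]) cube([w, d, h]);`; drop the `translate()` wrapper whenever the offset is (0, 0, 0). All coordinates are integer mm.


// leg_h = 680 - 31 = 649
translate([96, 314, 649]) cube([1747, 800, 31]);
translate([123, 341, 0]) cube([74, 74, 649]);
translate([1742, 341, 0]) cube([74, 74, 649]);
translate([123, 1013, 0]) cube([74, 74, 649]);
translate([1742, 1013, 0]) cube([74, 74, 649]);


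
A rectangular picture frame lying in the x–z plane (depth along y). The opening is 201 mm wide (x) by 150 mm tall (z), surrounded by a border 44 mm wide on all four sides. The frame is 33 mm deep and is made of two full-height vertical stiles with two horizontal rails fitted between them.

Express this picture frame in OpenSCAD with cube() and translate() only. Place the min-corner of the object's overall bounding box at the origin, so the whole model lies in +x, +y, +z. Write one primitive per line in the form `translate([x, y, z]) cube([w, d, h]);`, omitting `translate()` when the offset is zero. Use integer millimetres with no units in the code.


cube([44, 33, 238]);
translate([245, 0, 0]) cube([44, 33, 238]);
translate([44, 0, 0]) cube([201, 33, 44]);
translate([44, 0, 194]) cube([201, 33, 44]);


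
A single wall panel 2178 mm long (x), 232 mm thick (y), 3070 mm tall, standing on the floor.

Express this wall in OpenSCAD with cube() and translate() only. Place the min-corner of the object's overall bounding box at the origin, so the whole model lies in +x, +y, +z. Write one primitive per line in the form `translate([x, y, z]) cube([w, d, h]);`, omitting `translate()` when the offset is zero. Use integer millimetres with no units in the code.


cube([2178, 232, 3070]);


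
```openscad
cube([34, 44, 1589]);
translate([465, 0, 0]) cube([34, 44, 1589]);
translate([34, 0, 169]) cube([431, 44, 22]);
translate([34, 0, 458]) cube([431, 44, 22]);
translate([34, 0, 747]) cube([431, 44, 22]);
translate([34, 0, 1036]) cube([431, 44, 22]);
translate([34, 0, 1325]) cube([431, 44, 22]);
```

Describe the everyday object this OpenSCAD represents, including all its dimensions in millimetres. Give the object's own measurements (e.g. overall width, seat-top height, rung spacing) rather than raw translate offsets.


A straight ladder. Two 34×44 mm vertical rails, 1589 mm tall, stand 499 mm apart (outside-to-outside) with their front faces coplanar on the −y side. 5 rungs, each 44 mm deep and 22 mm tall, span between the inner faces of the rails, front faces flush with the rails. The lowest rung's underside is at z = 169 mm and rungs are spaced 289 mm apart (underside to underside).


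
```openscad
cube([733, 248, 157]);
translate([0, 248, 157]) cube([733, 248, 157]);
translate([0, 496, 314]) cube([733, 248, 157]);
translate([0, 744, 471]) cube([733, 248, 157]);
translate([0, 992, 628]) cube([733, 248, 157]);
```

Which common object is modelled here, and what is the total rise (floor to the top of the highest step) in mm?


A staircase. The total rise is 785 mm.

5 identical blocks, each offset up and back from the previous — a staircase. Each step is 157 mm tall and there are 5 of them, so the total rise is 5 × 157 = 785 mm.


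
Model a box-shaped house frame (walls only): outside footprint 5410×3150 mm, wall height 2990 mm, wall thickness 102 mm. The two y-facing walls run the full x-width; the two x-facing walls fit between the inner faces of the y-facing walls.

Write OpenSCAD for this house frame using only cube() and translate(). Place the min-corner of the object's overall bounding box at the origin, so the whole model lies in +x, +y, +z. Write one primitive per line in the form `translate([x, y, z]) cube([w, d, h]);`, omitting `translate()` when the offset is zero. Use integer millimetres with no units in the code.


cube([5410, 102, 2990]);
translate([0, 3048, 0]) cube([5410, 102, 2990]);
translate([0, 102, 0]) cube([102, 2946, 2990]);
translate([5308, 102, 0]) cube([102, 2946, 2990]);


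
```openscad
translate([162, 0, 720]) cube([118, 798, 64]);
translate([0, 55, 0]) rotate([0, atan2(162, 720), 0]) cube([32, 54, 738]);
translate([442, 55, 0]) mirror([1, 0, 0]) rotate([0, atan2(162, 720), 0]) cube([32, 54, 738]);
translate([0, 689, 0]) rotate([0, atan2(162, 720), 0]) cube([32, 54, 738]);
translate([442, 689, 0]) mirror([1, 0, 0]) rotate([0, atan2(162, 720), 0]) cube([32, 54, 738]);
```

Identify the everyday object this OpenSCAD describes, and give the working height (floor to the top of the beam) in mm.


A sawhorse. The overall height is 784 mm.

A beam across two mirrored pairs of raked legs — a sawhorse. The beam's underside is at z = 720 (matching the legs' vertical rise in atan2(162, 720)) and the beam is 64 mm tall, so its top is at 720 + 64 = 784 mm. The raked legs top out at the beam's underside, so that is the highest point.


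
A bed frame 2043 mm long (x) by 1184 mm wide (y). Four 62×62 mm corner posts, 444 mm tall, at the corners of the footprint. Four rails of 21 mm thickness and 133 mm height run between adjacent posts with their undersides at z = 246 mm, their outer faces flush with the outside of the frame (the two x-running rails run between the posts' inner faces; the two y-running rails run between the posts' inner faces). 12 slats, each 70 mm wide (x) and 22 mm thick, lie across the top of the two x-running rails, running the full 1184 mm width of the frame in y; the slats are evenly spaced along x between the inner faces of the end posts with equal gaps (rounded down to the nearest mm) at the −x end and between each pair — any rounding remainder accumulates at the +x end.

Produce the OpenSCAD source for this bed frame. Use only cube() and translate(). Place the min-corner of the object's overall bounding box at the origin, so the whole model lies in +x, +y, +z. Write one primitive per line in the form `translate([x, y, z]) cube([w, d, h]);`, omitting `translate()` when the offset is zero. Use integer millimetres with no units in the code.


// slat z = rail_z + rail_h = 246 + 133 = 379
// slat gap = ⌊(1919 − 12·70) / 13⌋ = 83
cube([62, 62, 444]);
translate([0, 1122, 0]) cube([62, 62, 444]);
translate([1981, 0, 0]) cube([62, 62, 444]);
translate([1981, 1122, 0]) cube([62, 62, 444]);
translate([62, 0, 246]) cube([1919, 21, 133]);
translate([62, 1163, 246]) cube([1919, 21, 133]);
translate([0, 62, 246]) cube([21, 1060, 133]);
translate([2022, 62, 246]) cube([21, 1060, 133]);
translate([145, 0, 379]) cube([70, 1184, 22]);
translate([298, 0, 379]) cube([70, 1184, 22]);
translate([451, 0, 379]) cube([70, 1184, 22]);
translate([604, 0, 379]) cube([70, 1184, 22]);
translate([757, 0, 379]) cube([70, 1184, 22]);
translate([910, 0, 379]) cube([70, 1184, 22]);
translate([1063, 0, 379]) cube([70, 1184, 22]);
translate([1216, 0, 379]) cube([70, 1184, 22]);
translate([1369, 0, 379]) cube([70, 1184, 22]);
translate([1522, 0, 379]) cube([70, 1184, 22]);
translate([1675, 0, 379]) cube([70, 1184, 22]);
translate([1828, 0, 379]) cube([70, 1184, 22]);


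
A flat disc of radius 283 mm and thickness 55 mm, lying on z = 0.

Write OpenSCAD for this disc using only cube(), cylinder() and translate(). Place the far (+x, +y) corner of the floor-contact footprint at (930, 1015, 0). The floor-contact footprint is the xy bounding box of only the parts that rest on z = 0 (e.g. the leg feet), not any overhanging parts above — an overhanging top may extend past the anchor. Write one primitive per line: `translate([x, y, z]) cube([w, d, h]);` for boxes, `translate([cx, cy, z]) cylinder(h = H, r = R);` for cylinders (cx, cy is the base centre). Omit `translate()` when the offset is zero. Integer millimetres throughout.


translate([647, 732, 0]) cylinder(h = 55, r = 283);


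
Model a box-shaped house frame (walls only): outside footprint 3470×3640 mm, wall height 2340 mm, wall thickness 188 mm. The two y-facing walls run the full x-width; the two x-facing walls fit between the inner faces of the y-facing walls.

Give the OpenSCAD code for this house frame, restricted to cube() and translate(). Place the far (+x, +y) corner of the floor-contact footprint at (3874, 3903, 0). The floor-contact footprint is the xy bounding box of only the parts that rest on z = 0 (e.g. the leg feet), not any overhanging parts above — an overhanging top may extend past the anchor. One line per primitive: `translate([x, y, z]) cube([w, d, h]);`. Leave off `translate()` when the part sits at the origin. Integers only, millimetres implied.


translate([404, 263, 0]) cube([3470, 188, 2340]);
translate([404, 3715, 0]) cube([3470, 188, 2340]);
translate([404, 451, 0]) cube([188, 3264, 2340]);
translate([3686, 451, 0]) cube([188, 3264, 2340]);


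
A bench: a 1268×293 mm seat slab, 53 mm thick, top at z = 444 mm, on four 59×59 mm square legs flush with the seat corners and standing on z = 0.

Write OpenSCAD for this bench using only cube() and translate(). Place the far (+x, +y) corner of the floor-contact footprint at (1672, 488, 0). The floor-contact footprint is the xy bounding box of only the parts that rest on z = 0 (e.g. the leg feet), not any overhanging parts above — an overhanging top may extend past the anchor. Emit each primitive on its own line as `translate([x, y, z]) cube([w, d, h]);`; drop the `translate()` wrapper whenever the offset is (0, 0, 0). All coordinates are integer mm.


translate([404, 195, 391]) cube([1268, 293, 53]);
translate([404, 195, 0]) cube([59, 59, 391]);
translate([404, 429, 0]) cube([59, 59, 391]);
translate([1613, 195, 0]) cube([59, 59, 391]);
translate([1613, 429, 0]) cube([59, 59, 391]);


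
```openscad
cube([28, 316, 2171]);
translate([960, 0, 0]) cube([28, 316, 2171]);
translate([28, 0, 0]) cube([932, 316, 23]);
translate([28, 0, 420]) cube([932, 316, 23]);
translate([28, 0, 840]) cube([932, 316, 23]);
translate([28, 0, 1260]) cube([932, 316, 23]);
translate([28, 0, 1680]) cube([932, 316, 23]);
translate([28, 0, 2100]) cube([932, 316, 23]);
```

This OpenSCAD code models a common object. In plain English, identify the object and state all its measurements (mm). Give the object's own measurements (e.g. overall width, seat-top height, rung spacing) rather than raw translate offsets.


An open bookshelf. Two side panels, each 28 mm thick, 316 mm deep and 2171 mm tall, stand 988 mm apart (outside-to-outside). Between them sit 6 shelves, each 23 mm thick and 316 mm deep, spanning the full gap between the sides. The bottom shelf rests on the floor (its underside at z = 0) and the clear gap between one shelf's top and the next shelf's underside is 397 mm.


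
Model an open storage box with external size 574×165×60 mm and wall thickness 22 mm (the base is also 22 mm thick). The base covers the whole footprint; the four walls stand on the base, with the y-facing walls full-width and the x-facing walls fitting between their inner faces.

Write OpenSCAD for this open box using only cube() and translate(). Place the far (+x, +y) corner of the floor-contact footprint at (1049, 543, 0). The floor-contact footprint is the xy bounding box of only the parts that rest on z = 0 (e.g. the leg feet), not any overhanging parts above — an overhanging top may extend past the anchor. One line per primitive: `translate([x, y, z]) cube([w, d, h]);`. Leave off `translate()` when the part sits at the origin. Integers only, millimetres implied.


translate([475, 378, 0]) cube([574, 165, 22]);
translate([475, 378, 22]) cube([574, 22, 38]);
translate([475, 521, 22]) cube([574, 22, 38]);
translate([475, 400, 22]) cube([22, 121, 38]);
translate([1027, 400, 22]) cube([22, 121, 38]);


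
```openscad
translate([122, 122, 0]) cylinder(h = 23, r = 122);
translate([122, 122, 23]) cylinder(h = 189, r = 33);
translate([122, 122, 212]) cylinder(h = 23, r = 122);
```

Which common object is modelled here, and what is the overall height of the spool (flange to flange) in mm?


A spool. The overall height is 235 mm.

Three coaxial cylinders, large–small–large — a spool. Two 23 mm flanges and a 189 mm core give 23 + 189 + 23 = 235 mm.


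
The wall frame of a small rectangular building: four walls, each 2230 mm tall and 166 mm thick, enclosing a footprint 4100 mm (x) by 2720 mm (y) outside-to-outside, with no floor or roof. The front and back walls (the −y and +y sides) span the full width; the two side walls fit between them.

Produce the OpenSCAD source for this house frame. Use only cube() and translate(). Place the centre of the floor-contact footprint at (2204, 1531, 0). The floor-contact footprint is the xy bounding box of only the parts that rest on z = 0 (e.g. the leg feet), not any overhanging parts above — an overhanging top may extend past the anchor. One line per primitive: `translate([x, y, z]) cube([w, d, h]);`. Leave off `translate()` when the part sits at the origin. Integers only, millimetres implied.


translate([154, 171, 0]) cube([4100, 166, 2230]);
translate([154, 2725, 0]) cube([4100, 166, 2230]);
translate([154, 337, 0]) cube([166, 2388, 2230]);
translate([4088, 337, 0]) cube([166, 2388, 2230]);


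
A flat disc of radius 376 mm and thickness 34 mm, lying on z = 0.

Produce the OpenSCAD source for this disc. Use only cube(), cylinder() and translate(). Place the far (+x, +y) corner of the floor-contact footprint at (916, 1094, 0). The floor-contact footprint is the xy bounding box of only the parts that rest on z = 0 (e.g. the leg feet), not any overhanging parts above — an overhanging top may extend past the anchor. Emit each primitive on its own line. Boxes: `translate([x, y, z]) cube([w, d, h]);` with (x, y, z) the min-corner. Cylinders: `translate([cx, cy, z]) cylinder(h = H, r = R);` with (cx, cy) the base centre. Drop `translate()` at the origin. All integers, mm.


translate([540, 718, 0]) cylinder(h = 34, r = 376);


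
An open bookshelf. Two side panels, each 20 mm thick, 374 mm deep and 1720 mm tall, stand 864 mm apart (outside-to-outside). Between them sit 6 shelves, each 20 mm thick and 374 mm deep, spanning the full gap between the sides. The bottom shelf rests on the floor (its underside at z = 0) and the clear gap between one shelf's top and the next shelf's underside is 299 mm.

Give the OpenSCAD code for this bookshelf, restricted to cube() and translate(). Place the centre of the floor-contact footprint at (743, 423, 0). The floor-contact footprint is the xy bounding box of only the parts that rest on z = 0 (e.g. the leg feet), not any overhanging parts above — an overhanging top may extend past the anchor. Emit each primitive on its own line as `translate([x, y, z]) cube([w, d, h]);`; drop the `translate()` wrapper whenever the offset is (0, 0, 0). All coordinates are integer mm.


translate([311, 236, 0]) cube([20, 374, 1720]);
translate([1155, 236, 0]) cube([20, 374, 1720]);
translate([331, 236, 0]) cube([824, 374, 20]);
translate([331, 236, 319]) cube([824, 374, 20]);
translate([331, 236, 638]) cube([824, 374, 20]);
translate([331, 236, 957]) cube([824, 374, 20]);
translate([331, 236, 1276]) cube([824, 374, 20]);
translate([331, 236, 1595]) cube([824, 374, 20]);


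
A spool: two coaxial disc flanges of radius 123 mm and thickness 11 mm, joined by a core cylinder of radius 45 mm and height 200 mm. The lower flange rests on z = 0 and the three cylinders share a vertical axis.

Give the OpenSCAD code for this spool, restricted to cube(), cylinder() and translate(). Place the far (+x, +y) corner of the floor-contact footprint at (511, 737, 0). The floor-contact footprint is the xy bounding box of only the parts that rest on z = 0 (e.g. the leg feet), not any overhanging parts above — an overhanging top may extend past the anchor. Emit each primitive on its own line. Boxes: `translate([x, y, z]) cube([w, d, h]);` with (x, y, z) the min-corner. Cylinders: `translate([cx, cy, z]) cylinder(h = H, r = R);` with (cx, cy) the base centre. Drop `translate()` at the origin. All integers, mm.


translate([388, 614, 0]) cylinder(h = 11, r = 123);
translate([388, 614, 11]) cylinder(h = 200, r = 45);
translate([388, 614, 211]) cylinder(h = 11, r = 123);


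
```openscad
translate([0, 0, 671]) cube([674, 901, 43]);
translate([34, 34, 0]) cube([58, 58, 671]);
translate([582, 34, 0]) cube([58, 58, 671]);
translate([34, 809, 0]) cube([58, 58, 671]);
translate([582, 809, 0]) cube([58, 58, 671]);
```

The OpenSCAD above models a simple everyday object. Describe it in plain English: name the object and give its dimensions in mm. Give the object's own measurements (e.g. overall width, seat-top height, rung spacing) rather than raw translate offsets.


A rectangular dining table. The top is 674×901×43 mm with its upper surface at z = 714 mm. It stands on four 58×58 mm square legs, each inset 34 mm from the nearest pair of top edges, running from the floor to the underside of the top.


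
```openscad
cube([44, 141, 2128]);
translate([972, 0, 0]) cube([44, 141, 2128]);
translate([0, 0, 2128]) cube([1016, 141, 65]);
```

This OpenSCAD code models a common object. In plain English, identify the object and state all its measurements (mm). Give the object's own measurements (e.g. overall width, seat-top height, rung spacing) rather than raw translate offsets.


A door frame. The clear opening is 928 mm wide and 2128 mm high. Two 44 mm wide jambs, 141 mm deep, stand either side of the opening from the floor to the top of the opening. A 65 mm thick head sits across the top of both jambs, spanning the full outside width of the frame.


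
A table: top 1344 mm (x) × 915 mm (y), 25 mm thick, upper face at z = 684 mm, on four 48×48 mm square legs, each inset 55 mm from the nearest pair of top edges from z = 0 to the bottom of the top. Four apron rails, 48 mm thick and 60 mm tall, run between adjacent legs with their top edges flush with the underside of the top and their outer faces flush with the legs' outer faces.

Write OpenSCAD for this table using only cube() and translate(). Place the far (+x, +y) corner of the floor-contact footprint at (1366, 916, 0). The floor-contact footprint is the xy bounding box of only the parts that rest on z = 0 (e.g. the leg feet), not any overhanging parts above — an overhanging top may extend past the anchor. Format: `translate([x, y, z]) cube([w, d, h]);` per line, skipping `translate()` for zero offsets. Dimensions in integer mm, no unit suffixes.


// leg_h = 684 - 25 = 659
// apron z = 659 - 60 = 599
translate([77, 56, 659]) cube([1344, 915, 25]);
translate([132, 111, 0]) cube([48, 48, 659]);
translate([1318, 111, 0]) cube([48, 48, 659]);
translate([132, 868, 0]) cube([48, 48, 659]);
translate([1318, 868, 0]) cube([48, 48, 659]);
translate([180, 111, 599]) cube([1138, 48, 60]);
translate([180, 868, 599]) cube([1138, 48, 60]);
translate([132, 159, 599]) cube([48, 709, 60]);
translate([1318, 159, 599]) cube([48, 709, 60]);


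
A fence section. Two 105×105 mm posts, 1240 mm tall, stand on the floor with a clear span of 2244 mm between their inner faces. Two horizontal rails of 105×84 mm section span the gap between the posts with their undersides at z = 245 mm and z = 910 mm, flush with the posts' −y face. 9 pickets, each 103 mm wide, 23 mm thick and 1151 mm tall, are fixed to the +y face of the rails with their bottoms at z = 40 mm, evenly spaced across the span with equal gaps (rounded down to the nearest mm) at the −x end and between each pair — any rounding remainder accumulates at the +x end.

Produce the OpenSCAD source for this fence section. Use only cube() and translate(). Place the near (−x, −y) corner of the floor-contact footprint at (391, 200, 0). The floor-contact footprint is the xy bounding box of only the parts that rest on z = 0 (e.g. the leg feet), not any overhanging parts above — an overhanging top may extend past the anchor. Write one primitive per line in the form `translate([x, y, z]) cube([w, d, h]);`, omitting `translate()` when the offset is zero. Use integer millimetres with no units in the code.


translate([391, 200, 0]) cube([105, 105, 1240]);
translate([2740, 200, 0]) cube([105, 105, 1240]);
translate([496, 200, 245]) cube([2244, 105, 84]);
translate([496, 200, 910]) cube([2244, 105, 84]);
translate([627, 305, 40]) cube([103, 23, 1151]);
translate([861, 305, 40]) cube([103, 23, 1151]);
translate([1095, 305, 40]) cube([103, 23, 1151]);
translate([1329, 305, 40]) cube([103, 23, 1151]);
translate([1563, 305, 40]) cube([103, 23, 1151]);
translate([1797, 305, 40]) cube([103, 23, 1151]);
translate([2031, 305, 40]) cube([103, 23, 1151]);
translate([2265, 305, 40]) cube([103, 23, 1151]);
translate([2499, 305, 40]) cube([103, 23, 1151]);


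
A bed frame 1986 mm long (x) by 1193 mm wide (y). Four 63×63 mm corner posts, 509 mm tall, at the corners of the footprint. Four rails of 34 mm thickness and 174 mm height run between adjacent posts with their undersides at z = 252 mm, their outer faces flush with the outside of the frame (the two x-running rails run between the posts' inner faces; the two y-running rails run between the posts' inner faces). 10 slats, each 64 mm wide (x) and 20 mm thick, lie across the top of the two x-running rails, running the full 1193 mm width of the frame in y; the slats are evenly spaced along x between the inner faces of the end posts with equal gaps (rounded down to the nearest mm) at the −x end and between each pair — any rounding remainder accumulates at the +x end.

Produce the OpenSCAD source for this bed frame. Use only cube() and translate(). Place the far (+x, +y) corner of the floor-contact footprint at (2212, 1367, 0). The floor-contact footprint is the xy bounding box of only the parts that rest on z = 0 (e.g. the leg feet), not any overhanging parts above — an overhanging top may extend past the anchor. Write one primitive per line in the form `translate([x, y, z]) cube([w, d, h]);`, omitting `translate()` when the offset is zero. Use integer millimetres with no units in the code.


// slat z = rail_z + rail_h = 252 + 174 = 426
// slat gap = ⌊(1860 − 10·64) / 11⌋ = 110
translate([226, 174, 0]) cube([63, 63, 509]);
translate([226, 1304, 0]) cube([63, 63, 509]);
translate([2149, 174, 0]) cube([63, 63, 509]);
translate([2149, 1304, 0]) cube([63, 63, 509]);
translate([289, 174, 252]) cube([1860, 34, 174]);
translate([289, 1333, 252]) cube([1860, 34, 174]);
translate([226, 237, 252]) cube([34, 1067, 174]);
translate([2178, 237, 252]) cube([34, 1067, 174]);
translate([399, 174, 426]) cube([64, 1193, 20]);
translate([573, 174, 426]) cube([64, 1193, 20]);
translate([747, 174, 426]) cube([64, 1193, 20]);
translate([921, 174, 426]) cube([64, 1193, 20]);
translate([1095, 174, 426]) cube([64, 1193, 20]);
translate([1269, 174, 426]) cube([64, 1193, 20]);
translate([1443, 174, 426]) cube([64, 1193, 20]);
translate([1617, 174, 426]) cube([64, 1193, 20]);
translate([1791, 174, 426]) cube([64, 1193, 20]);
translate([1965, 174, 426]) cube([64, 1193, 20]);


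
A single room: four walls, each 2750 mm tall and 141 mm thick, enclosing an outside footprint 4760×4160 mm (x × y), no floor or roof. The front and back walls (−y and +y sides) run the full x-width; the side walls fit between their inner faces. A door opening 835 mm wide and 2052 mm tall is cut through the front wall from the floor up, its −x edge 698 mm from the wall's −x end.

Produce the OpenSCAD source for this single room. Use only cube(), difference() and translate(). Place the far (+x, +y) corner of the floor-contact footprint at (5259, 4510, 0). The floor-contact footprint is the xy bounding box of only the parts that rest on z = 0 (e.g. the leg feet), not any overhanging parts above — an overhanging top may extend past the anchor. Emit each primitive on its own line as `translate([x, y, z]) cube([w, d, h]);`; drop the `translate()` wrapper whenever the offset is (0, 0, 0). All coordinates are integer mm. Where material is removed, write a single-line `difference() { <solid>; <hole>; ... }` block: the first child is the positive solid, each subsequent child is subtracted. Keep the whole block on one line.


difference() { translate([499, 350, 0]) cube([4760, 141, 2750]); translate([1197, 350, 0]) cube([835, 141, 2052]); }
translate([499, 4369, 0]) cube([4760, 141, 2750]);
translate([499, 491, 0]) cube([141, 3878, 2750]);
translate([5118, 491, 0]) cube([141, 3878, 2750]);


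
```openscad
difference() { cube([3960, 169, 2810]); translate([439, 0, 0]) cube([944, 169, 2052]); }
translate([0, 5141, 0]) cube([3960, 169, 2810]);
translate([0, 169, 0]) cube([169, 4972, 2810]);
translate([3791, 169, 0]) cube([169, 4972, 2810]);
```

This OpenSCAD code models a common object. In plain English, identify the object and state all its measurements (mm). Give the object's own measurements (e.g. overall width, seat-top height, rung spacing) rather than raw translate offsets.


A single room: four walls, each 2810 mm tall and 169 mm thick, enclosing an outside footprint 3960×5310 mm (x × y), no floor or roof. The front and back walls (−y and +y sides) run the full x-width; the side walls fit between their inner faces. A door opening 944 mm wide and 2052 mm tall is cut through the front wall from the floor up, its −x edge 439 mm from the wall's −x end.


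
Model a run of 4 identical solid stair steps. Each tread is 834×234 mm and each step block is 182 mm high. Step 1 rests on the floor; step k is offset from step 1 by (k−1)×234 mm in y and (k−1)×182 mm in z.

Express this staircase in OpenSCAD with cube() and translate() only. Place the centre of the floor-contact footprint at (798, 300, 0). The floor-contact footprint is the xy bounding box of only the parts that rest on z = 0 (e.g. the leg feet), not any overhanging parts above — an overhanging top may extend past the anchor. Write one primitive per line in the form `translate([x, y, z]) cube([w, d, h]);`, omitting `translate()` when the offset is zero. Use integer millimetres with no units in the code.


translate([381, 183, 0]) cube([834, 234, 182]);
translate([381, 417, 182]) cube([834, 234, 182]);
translate([381, 651, 364]) cube([834, 234, 182]);
translate([381, 885, 546]) cube([834, 234, 182]);


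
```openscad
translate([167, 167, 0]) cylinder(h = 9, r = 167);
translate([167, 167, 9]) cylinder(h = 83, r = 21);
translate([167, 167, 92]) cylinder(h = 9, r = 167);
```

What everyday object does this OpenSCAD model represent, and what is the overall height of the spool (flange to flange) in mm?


A spool. The overall height is 101 mm.

Three coaxial cylinders, large–small–large — a spool. Two 9 mm flanges and a 83 mm core give 9 + 83 + 9 = 101 mm.


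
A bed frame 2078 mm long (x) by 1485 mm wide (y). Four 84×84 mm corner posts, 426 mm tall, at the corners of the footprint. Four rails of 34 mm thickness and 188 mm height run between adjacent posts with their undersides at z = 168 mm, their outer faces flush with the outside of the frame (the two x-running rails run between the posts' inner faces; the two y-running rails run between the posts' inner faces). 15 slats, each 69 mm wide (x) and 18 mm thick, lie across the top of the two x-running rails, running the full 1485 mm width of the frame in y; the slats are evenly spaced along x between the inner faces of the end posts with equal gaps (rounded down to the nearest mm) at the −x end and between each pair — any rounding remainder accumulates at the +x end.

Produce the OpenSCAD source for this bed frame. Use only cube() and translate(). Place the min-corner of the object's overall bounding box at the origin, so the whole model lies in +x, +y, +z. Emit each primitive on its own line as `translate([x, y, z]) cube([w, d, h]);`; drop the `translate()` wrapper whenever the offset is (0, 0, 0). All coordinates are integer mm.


cube([84, 84, 426]);
translate([0, 1401, 0]) cube([84, 84, 426]);
translate([1994, 0, 0]) cube([84, 84, 426]);
translate([1994, 1401, 0]) cube([84, 84, 426]);
translate([84, 0, 168]) cube([1910, 34, 188]);
translate([84, 1451, 168]) cube([1910, 34, 188]);
translate([0, 84, 168]) cube([34, 1317, 188]);
translate([2044, 84, 168]) cube([34, 1317, 188]);
translate([138, 0, 356]) cube([69, 1485, 18]);
translate([261, 0, 356]) cube([69, 1485, 18]);
translate([384, 0, 356]) cube([69, 1485, 18]);
translate([507, 0, 356]) cube([69, 1485, 18]);
translate([630, 0, 356]) cube([69, 1485, 18]);
translate([753, 0, 356]) cube([69, 1485, 18]);
translate([876, 0, 356]) cube([69, 1485, 18]);
translate([999, 0, 356]) cube([69, 1485, 18]);
translate([1122, 0, 356]) cube([69, 1485, 18]);
translate([1245, 0, 356]) cube([69, 1485, 18]);
translate([1368, 0, 356]) cube([69, 1485, 18]);
translate([1491, 0, 356]) cube([69, 1485, 18]);
translate([1614, 0, 356]) cube([69, 1485, 18]);
translate([1737, 0, 356]) cube([69, 1485, 18]);
translate([1860, 0, 356]) cube([69, 1485, 18]);


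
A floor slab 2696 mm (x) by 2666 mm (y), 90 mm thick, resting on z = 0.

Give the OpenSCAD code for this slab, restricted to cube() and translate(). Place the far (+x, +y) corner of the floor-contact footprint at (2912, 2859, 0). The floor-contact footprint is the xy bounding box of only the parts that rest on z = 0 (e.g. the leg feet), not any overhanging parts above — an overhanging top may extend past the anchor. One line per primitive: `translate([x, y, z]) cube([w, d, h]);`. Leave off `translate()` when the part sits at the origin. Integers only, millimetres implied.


translate([216, 193, 0]) cube([2696, 2666, 90]);


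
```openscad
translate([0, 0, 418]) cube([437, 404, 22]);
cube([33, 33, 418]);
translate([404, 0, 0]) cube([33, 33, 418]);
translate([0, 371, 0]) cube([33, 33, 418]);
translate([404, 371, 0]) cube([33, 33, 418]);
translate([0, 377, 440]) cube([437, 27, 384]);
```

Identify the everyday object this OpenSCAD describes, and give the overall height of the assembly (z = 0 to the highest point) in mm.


A chair. The overall height is 824 mm.

A slab on four corner posts with a tall panel at the back — a chair. The seat slab sits at z = 418 with thickness 22, and the 384 mm backrest starts at the seat top, so the overall height is 418 + 22 + 384 = 824 mm.


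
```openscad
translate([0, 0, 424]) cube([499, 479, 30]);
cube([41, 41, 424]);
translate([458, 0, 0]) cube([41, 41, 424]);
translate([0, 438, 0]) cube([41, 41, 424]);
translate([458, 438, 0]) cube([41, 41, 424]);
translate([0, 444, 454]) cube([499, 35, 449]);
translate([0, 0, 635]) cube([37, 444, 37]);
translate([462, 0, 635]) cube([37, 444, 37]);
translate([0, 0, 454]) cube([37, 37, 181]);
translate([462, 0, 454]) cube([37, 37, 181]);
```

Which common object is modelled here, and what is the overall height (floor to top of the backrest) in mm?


A chair. The overall height is 903 mm.

A slab on four corner posts with a tall panel at the back — a chair. The seat slab sits at z = 424 with thickness 30, and the 449 mm backrest starts at the seat top, so the overall height is 424 + 30 + 449 = 903 mm.


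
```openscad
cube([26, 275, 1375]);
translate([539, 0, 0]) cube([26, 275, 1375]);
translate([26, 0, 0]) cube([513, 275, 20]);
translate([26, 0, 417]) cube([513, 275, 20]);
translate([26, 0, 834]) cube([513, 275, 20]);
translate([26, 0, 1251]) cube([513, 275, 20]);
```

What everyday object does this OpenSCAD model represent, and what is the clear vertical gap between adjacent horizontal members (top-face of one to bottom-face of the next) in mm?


A bookshelf. The clear shelf gap is 397 mm.

Two tall side panels with 4 horizontal boards between them — a bookshelf. The first two shelf undersides are at z = 0 and z = 417; with shelf thickness 20, the clear gap is 417 − 0 − 20 = 397 mm.


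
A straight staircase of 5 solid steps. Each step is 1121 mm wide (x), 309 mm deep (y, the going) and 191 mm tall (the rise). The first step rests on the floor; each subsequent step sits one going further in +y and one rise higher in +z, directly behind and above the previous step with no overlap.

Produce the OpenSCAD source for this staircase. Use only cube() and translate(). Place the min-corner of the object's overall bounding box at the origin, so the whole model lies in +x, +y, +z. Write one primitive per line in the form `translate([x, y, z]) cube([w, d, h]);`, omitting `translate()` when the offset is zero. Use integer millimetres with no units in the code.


cube([1121, 309, 191]);
translate([0, 309, 191]) cube([1121, 309, 191]);
translate([0, 618, 382]) cube([1121, 309, 191]);
translate([0, 927, 573]) cube([1121, 309, 191]);
translate([0, 1236, 764]) cube([1121, 309, 191]);
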